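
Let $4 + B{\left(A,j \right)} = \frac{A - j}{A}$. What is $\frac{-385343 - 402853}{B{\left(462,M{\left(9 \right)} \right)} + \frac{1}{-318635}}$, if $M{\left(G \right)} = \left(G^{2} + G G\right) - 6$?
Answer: $\frac{1611525508285}{6824106} \approx 2.3615 \cdot 10^{5}$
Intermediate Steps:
$M{\left(G \right)} = -6 + 2 G^{2}$ ($M{\left(G \right)} = \left(G^{2} + G^{2}\right) - 6 = 2 G^{2} - 6 = -6 + 2 G^{2}$)
$B{\left(A,j \right)} = -4 + \frac{A - j}{A}$
$\frac{-385343 - 402853}{B{\left(462,M{\left(9 \right)} \right)} + \frac{1}{-318635}} = \frac{-385343 - 402853}{\left(-3 - \frac{-6 + 2 \cdot 9^{2}}{462}\right) + \frac{1}{-318635}} = - \frac{788196}{\left(-3 - \left(-6 + 2 \cdot 81\right) \frac{1}{462}\right) - \frac{1}{318635}} = - \frac{788196}{\left(-3 - \left(-6 + 162\right) \frac{1}{462}\right) - \frac{1}{318635}} = - \frac{788196}{\left(-3 - 156 \cdot \frac{1}{462}\right) - \frac{1}{318635}} = - \frac{788196}{\left(-3 - \frac{26}{77}\right) - \frac{1}{318635}} = - \frac{788196}{- \frac{257}{77} - \frac{1}{318635}} = - \frac{788196}{- \frac{81889272}{24534895}} = \left(-788196\right) \left(- \frac{24534895}{81889272}\right) = \frac{1611525508285}{6824106}$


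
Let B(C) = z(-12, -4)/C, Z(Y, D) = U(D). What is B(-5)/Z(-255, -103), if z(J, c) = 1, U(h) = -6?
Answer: 1/30 ≈ 0.033333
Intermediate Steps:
Z(Y, D) = -6
B(C) = 1/C
B(-5)/Z(-255, -103) = 1/(-5*(-6)) = -1/5*(-1/6) = 1/30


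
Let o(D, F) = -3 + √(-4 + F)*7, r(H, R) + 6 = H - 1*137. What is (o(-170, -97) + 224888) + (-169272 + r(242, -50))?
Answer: 55712 + 7*I*√101 ≈ 55712.0 + 70.349*I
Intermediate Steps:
r(H, R) = -143 + H (r(H, R) = -6 + (H - 1*137) = -6 + (H - 137) = -6 + (-137 + H) = -143 + H)
o(D, F) = -3 + 7*√(-4 + F)
(o(-170, -97) + 224888) + (-169272 + r(242, -50)) = ((-3 + 7*√(-4 - 97)) + 224888) + (-169272 + (-143 + 242)) = ((-3 + 7*√(-101)) + 224888) + (-169272 + 99) = ((-3 + 7*(I*√101)) + 224888) - 169173 = ((-3 + 7*I*√101) + 224888) - 169173 = (224885 + 7*I*√101) - 169173 = 55712 + 7*I*√101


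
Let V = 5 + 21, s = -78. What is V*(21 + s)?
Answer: -1482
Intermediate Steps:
V = 26
V*(21 + s) = 26*(21 - 78) = 26*(-57) = -1482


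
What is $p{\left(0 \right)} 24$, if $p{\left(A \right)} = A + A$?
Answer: $0$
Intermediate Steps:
$p{\left(A \right)} = 2 A$
$p{\left(0 \right)} 24 = 2 \cdot 0 \cdot 24 = 0 \cdot 24 = 0$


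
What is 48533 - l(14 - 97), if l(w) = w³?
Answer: 620320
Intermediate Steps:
48533 - l(14 - 97) = 48533 - (14 - 97)³ = 48533 - 1*(-83)³ = 48533 - 1*(-571787) = 48533 + 571787 = 620320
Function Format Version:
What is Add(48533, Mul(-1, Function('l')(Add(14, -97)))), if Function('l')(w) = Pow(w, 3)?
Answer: 620320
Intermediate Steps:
Add(48533, Mul(-1, Function('l')(Add(14, -97)))) = Add(48533, Mul(-1, Pow(Add(14, -97), 3))) = Add(48533, Mul(-1, Pow(-83, 3))) = Add(48533, Mul(-1, -571787)) = Add(48533, 571787) = 620320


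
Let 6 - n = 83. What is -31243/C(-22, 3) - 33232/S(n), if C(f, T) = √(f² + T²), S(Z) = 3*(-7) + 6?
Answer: 33232/15 - 31243*√493/493 ≈ 808.35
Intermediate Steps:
n = -77 (n = 6 - 1*83 = 6 - 83 = -77)
S(Z) = -15 (S(Z) = -21 + 6 = -15)
C(f, T) = √(T² + f²)
-31243/C(-22, 3) - 33232/S(n) = -31243/√(3² + (-22)²) - 33232/(-15) = -31243/√(9 + 484) - 33232*(-1/15) = -31243*√493/493 + 33232/15 = 33232/15 - 31243*√493/493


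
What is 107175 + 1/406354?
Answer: 43550989951/406354 ≈ 1.0718e+5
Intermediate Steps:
107175 + 1/406354 = 43550989951/406354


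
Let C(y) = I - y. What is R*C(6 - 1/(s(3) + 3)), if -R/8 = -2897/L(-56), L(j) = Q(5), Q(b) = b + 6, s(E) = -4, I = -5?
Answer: -278112/11 ≈ -25283.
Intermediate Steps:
Q(b) = 6 + b
L(j) = 11 (L(j) = 6 + 5 = 11)
C(y) = -5 - y
R = 23176/11 (R = -(-8)*2897/11 = -8*(-2897/11) = 23176/11 ≈ 2106.9)
R*C(6 - 1/(s(3) + 3)) = 23176*(-5 - (6 - 1/(-4 + 3)))/11 = 23176*(-5 - (6 - 1/(-1)))/11 = 23176*(-5 - (6 - 1*(-1)))/11 = 23176*(-5 - (6 + 1))/11 = 23176*(-5 - 1*7)/11 = 23176*(-5 - 7)/11 = (23176/11)*(-12) = -278112/11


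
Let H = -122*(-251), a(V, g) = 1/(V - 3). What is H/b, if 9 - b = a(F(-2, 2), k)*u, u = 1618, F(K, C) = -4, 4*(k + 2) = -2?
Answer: 214354/1681 ≈ 127.52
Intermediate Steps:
k = -5/2 (k = -2 + (1/4)*(-2) = -2 - 1/2 = -5/2 ≈ -2.5000)
a(V, g) = 1/(-3 + V)
H = 30622
b = 1681/7 (b = 9 - 1618/(-3 - 4) = 9 - 1618/(-7) = 9 - (-1)*1618/7 = 9 - 1*(-1618/7) = 9 + 1618/7 = 1681/7 ≈ 240.14)
H/b = 30622/(1681/7) = 30622*(7/1681) = 214354/1681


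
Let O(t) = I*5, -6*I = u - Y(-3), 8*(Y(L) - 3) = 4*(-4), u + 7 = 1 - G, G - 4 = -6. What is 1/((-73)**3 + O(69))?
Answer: -6/2334077 ≈ -2.5706e-6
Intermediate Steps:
G = -2 (G = 4 - 6 = -2)
u = -4 (u = -7 + (1 - 1*(-2)) = -7 + (1 + 2) = -7 + 3 = -4)
Y(L) = 1 (Y(L) = 3 + (4*(-4))/8 = 3 + (1/8)*(-16) = 3 - 2 = 1)
I = 5/6 (I = -(-4 - 1*1)/6 = -(-4 - 1)/6 = -1/6*(-5) = 5/6 ≈ 0.83333)
O(t) = 25/6 (O(t) = (5/6)*5 = 25/6)
1/((-73)**3 + O(69)) = 1/((-73)**3 + 25/6) = 1/(-389017 + 25/6) = 1/(-2334077/6) = -6/2334077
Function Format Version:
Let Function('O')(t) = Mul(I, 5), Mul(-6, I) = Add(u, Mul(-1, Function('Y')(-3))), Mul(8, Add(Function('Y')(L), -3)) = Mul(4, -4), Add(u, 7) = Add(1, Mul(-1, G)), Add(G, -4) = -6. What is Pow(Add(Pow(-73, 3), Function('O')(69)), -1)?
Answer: Rational(-6, 2334077) ≈ -2.5706e-6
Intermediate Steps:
G = -2 (G = Add(4, -6) = -2)
u = -4 (u = Add(-7, Add(1, Mul(-1, -2))) = Add(-7, Add(1, 2)) = Add(-7, 3) = -4)
Function('Y')(L) = 1 (Function('Y')(L) = Add(3, Mul(Rational(1, 8), Mul(4, -4))) = Add(3, Mul(Rational(1, 8), -16)) = Add(3, -2) = 1)
I = Rational(5, 6) (I = Mul(Rational(-1, 6), Add(-4, Mul(-1, 1))) = Mul(Rational(-1, 6), Add(-4, -1)) = Mul(Rational(-1, 6), -5) = Rational(5, 6) ≈ 0.83333)
Function('O')(t) = Rational(25, 6) (Function('O')(t) = Mul(Rational(5, 6), 5) = Rational(25, 6))
Pow(Add(Pow(-73, 3), Function('O')(69)), -1) = Pow(Add(Pow(-73, 3), Rational(25, 6)), -1) = Pow(Add(-389017, Rational(25, 6)), -1) = Pow(Rational(-2334077, 6), -1) = Rational(-6, 2334077)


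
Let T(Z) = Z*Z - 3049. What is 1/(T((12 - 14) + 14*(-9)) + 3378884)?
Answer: 1/3392219 ≈ 2.9479e-7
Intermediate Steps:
T(Z) = -3049 + Z**2 (T(Z) = Z**2 - 3049 = -3049 + Z**2)
1/(T((12 - 14) + 14*(-9)) + 3378884) = 1/((-3049 + ((12 - 14) + 14*(-9))**2) + 3378884) = 1/((-3049 + (-2 - 126)**2) + 3378884) = 1/((-3049 + (-128)**2) + 3378884) = 1/((-3049 + 16384) + 3378884) = 1/(13335 + 3378884) = 1/3392219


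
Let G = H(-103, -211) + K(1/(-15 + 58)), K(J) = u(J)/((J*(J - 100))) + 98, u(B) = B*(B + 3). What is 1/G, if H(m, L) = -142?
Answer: -4299/189286 ≈ -0.022712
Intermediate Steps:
u(B) = B*(3 + B)
K(J) = 98 + (3 + J)/(-100 + J) (K(J) = (J*(3 + J))/((J*(J - 100))) + 98 = (J*(3 + J))/((J*(-100 + J))) + 98 = (J*(3 + J))*(1/(J*(-100 + J))) + 98 = (3 + J)/(-100 + J) + 98 = 98 + (3 + J)/(-100 + J))
G = -189286/4299 (G = -142 + (-9797 + 99/(-15 + 58))/(-100 + 1/(-15 + 58)) = -142 + (-9797 + 99/43)/(-100 + 1/43) = -142 + (-9797 + 99*(1/43))/(-100 + 1/43) = -142 + (-9797 + 99/43)/(-4299/43) = -142 - 43/4299*(-421172/43) = -142 + 421172/4299 = -189286/4299 ≈ -44.030)
1/G = 1/(-189286/4299) = -4299/189286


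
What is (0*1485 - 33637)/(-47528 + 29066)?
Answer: 33637/18462 ≈ 1.8220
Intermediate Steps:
(0*1485 - 33637)/(-47528 + 29066) = (0 - 33637)/(-18462) = -33637*(-1/18462) = 33637/18462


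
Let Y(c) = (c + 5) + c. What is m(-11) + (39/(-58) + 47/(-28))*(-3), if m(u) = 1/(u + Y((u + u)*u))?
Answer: 1369159/194068 ≈ 7.0550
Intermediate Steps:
Y(c) = 5 + 2*c (Y(c) = (5 + c) + c = 5 + 2*c)
m(u) = 1/(5 + u + 4*u²) (m(u) = 1/(u + (5 + 2*((u + u)*u))) = 1/(u + (5 + 2*((2*u)*u))) = 1/(u + (5 + 2*(2*u²))) = 1/(u + (5 + 4*u²)) = 1/(5 + u + 4*u²))
m(-11) + (39/(-58) + 47/(-28))*(-3) = 1/(5 - 11 + 4*(-11)²) + (39/(-58) + 47/(-28))*(-3) = 1/(5 - 11 + 4*121) + (39*(-1/58) + 47*(-1/28))*(-3) = 1/(5 - 11 + 484) + (-39/58 - 47/28)*(-3) = 1/478 - 1909/812*(-3) = 1/478 + 5727/812 = 1369159/194068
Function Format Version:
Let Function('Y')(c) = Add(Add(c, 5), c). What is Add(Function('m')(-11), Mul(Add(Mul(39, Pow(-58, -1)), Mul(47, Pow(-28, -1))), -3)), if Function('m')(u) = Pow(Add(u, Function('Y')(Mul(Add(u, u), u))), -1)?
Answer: Rational(1369159, 194068) ≈ 7.0550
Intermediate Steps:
Function('Y')(c) = Add(5, Mul(2, c)) (Function('Y')(c) = Add(Add(5, c), c) = Add(5, Mul(2, c)))
Function('m')(u) = Pow(Add(5, u, Mul(4, Pow(u, 2))), -1) (Function('m')(u) = Pow(Add(u, Add(5, Mul(2, Mul(Add(u, u), u)))), -1) = Pow(Add(u, Add(5, Mul(2, Mul(Mul(2, u), u)))), -1) = Pow(Add(u, Add(5, Mul(2, Mul(2, Pow(u, 2))))), -1) = Pow(Add(u, Add(5, Mul(4, Pow(u, 2)))), -1) = Pow(Add(5, u, Mul(4, Pow(u, 2))), -1))
Add(Function('m')(-11), Mul(Add(Mul(39, Pow(-58, -1)), Mul(47, Pow(-28, -1))), -3)) = Add(Pow(Add(5, -11, Mul(4, Pow(-11, 2))), -1), Mul(Add(Mul(39, Pow(-58, -1)), Mul(47, Pow(-28, -1))), -3)) = Add(Pow(Add(5, -11, Mul(4, 121)), -1), Mul(Add(Mul(39, Rational(-1, 58)), Mul(47, Rational(-1, 28))), -3)) = Add(Pow(Add(5, -11, 484), -1), Mul(Add(Rational(-39, 58), Rational(-47, 28)), -3)) = Add(Pow(478, -1), Mul(Rational(-1909, 812), -3)) = Add(Rational(1, 478), Rational(5727, 812)) = Rational(1369159, 194068)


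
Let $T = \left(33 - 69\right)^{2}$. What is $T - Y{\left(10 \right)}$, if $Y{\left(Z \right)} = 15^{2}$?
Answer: $1071$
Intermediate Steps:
$Y{\left(Z \right)} = 225$
$T = 1296$ ($T = \left(-36\right)^{2} = 1296$)
$T - Y{\left(10 \right)} = 1296 - 225 = 1071$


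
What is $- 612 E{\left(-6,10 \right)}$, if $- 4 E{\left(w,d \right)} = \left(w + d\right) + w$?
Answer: $-306$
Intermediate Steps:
$E{\left(w,d \right)} = - \frac{w}{2} - \frac{d}{4}$ ($E{\left(w,d \right)} = - \frac{\left(w + d\right) + w}{4} = - \frac{\left(d + w\right) + w}{4} = - \frac{d + 2 w}{4} = - \frac{w}{2} - \frac{d}{4}$)
$- 612 E{\left(-6,10 \right)} = - 612 \left(\left(- \frac{1}{2}\right) \left(-6\right) - \frac{5}{2}\right) = - 612 \left(3 - \frac{5}{2}\right) = \left(-612\right) \frac{1}{2} = -306$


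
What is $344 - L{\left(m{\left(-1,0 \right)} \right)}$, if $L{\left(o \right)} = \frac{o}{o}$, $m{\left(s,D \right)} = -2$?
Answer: $343$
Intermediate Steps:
$L{\left(o \right)} = 1$
$344 - L{\left(m{\left(-1,0 \right)} \right)} = 344 - 1 = 343$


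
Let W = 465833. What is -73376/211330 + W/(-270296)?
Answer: -59138863593/28560826840 ≈ -2.0706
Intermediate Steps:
-73376/211330 + W/(-270296) = -73376/211330 + 465833/(-270296) = -73376*1/211330 + 465833*(-1/270296) = -36688/105665 - 465833/270296 = -59138863593/28560826840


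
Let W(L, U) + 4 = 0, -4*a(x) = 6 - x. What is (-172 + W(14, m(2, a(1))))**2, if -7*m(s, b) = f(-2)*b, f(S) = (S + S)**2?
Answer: 30976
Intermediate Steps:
f(S) = 4*S**2 (f(S) = (2*S)**2 = 4*S**2)
a(x) = -3/2 + x/4 (a(x) = -(6 - x)/4 = -3/2 + x/4)
m(s, b) = -16*b/7 (m(s, b) = -4*(-2)**2*b/7 = -4*4*b/7 = -16*b/7)
W(L, U) = -4 (W(L, U) = -4 + 0 = -4)
(-172 + W(14, m(2, a(1))))**2 = (-172 - 4)**2 = (-176)**2 = 30976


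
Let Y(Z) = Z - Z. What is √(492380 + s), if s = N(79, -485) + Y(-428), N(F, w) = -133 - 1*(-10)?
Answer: √492257 ≈ 701.61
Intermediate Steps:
N(F, w) = -123 (N(F, w) = -133 + 10 = -123)
Y(Z) = 0
s = -123 (s = -123 + 0 = -123)
√(492380 + s) = √(492380 - 123) = √492257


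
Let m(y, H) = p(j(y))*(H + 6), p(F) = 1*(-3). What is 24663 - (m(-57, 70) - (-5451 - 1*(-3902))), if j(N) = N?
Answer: 23342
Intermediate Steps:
p(F) = -3
m(y, H) = -18 - 3*H (m(y, H) = -3*(H + 6) = -3*(6 + H) = -18 - 3*H)
24663 - (m(-57, 70) - (-5451 - 1*(-3902))) = 24663 - ((-18 - 3*70) - (-5451 - 1*(-3902))) = 24663 - ((-18 - 210) - (-5451 + 3902)) = 24663 - (-228 - 1*(-1549)) = 24663 - (-228 + 1549) = 24663 - 1*1321 = 24663 - 1321 = 23342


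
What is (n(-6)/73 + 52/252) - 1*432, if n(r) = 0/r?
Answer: -27203/63 ≈ -431.79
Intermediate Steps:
n(r) = 0
(n(-6)/73 + 52/252) - 1*432 = (0/73 + 52/252) - 1*432 = (0*(1/73) + 52*(1/252)) - 432 = (0 + 13/63) - 432 = 13/63 - 432 = -27203/63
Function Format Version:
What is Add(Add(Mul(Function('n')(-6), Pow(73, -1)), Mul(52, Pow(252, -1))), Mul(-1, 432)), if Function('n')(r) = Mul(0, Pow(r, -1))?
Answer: Rational(-27203, 63) ≈ -431.79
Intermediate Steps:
Function('n')(r) = 0
Add(Add(Mul(Function('n')(-6), Pow(73, -1)), Mul(52, Pow(252, -1))), Mul(-1, 432)) = Add(Add(Mul(0, Pow(73, -1)), Mul(52, Pow(252, -1))), Mul(-1, 432)) = Add(Add(Mul(0, Rational(1, 73)), Mul(52, Rational(1, 252))), -432) = Add(Add(0, Rational(13, 63)), -432) = Add(Rational(13, 63), -432) = Rational(-27203, 63)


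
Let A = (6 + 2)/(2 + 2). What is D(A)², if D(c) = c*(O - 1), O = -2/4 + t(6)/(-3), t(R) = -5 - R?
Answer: 169/9 ≈ 18.778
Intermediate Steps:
O = 19/6 (O = -2/4 + (-5 - 1*6)/(-3) = -2*¼ + (-5 - 6)*(-⅓) = -½ - 11*(-⅓) = -½ + 11/3 = 19/6 ≈ 3.1667)
A = 2 (A = 8/4 = 8*(¼) = 2)
D(c) = 13*c/6 (D(c) = c*(19/6 - 1) = c*(13/6) = 13*c/6)
D(A)² = ((13/6)*2)² = (13/3)² = 169/9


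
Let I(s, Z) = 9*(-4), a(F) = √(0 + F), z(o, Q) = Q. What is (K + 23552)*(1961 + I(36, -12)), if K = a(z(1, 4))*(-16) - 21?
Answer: 45235575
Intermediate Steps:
a(F) = √F
I(s, Z) = -36
K = -53 (K = √4*(-16) - 21 = 2*(-16) - 21 = -32 - 21 = -53)
(K + 23552)*(1961 + I(36, -12)) = (-53 + 23552)*(1961 - 36) = 23499*1925 = 45235575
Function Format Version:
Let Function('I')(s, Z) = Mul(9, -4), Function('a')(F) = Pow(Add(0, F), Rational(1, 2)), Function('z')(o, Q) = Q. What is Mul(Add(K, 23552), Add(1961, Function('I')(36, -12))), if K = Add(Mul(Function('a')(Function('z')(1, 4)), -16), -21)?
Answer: 45235575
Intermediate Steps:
Function('a')(F) = Pow(F, Rational(1, 2))
Function('I')(s, Z) = -36
K = -53 (K = Add(Mul(Pow(4, Rational(1, 2)), -16), -21) = Add(Mul(2, -16), -21) = Add(-32, -21) = -53)
Mul(Add(K, 23552), Add(1961, Function('I')(36, -12))) = Mul(Add(-53, 23552), Add(1961, -36)) = Mul(23499, 1925) = 45235575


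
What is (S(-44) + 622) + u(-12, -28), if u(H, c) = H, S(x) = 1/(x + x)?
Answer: 53679/88 ≈ 609.99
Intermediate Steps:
S(x) = 1/(2*x)
(S(-44) + 622) + u(-12, -28) = ((½)/(-44) + 622) - 12 = ((½)*(-1/44) + 622) - 12 = (-1/88 + 622) - 12 = 54735/88 - 12 = 53679/88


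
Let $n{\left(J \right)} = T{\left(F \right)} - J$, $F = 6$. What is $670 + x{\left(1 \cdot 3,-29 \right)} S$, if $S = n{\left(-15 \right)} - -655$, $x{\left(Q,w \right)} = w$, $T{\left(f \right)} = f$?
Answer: $-18934$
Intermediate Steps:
$n{\left(J \right)} = 6 - J$
$S = 676$ ($S = \left(6 - -15\right) - -655 = \left(6 + 15\right) + 655 = 21 + 655 = 676$)
$670 + x{\left(1 \cdot 3,-29 \right)} S = 670 - 19604 = -18934$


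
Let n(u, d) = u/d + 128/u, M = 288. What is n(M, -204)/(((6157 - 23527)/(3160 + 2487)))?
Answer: 417878/1328805 ≈ 0.31448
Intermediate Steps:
n(u, d) = 128/u + u/d
n(M, -204)/(((6157 - 23527)/(3160 + 2487))) = (128/288 + 288/(-204))/(((6157 - 23527)/(3160 + 2487))) = (128*(1/288) + 288*(-1/204))/((-17370/5647)) = (4/9 - 24/17)/((-17370*1/5647)) = -148/(153*(-17370/5647)) = -148/153*(-5647/17370) = 417878/1328805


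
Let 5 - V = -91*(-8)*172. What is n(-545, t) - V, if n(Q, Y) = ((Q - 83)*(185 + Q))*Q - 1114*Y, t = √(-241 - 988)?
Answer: -123088389 - 1114*I*√1229 ≈ -1.2309e+8 - 39054.0*I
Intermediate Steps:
V = -125211 (V = 5 - (-91*(-8))*172 = 5 - 728*172 = 5 - 1*125216 = 5 - 125216 = -125211)
t = I*√1229 (t = √(-1229) = I*√1229 ≈ 35.057*I)
n(Q, Y) = -1114*Y + Q*(-83 + Q)*(185 + Q) (n(Q, Y) = ((-83 + Q)*(185 + Q))*Q - 1114*Y = Q*(-83 + Q)*(185 + Q) - 1114*Y = -1114*Y + Q*(-83 + Q)*(185 + Q))
n(-545, t) - V = ((-545)³ - 15355*(-545) - 1114*I*√1229 + 102*(-545)²) - 1*(-125211) = (-161878625 + 8368475 - 1114*I*√1229 + 102*297025) + 125211 = (-161878625 + 8368475 - 1114*I*√1229 + 30296550) + 125211 = (-123213600 - 1114*I*√1229) + 125211 = -123088389 - 1114*I*√1229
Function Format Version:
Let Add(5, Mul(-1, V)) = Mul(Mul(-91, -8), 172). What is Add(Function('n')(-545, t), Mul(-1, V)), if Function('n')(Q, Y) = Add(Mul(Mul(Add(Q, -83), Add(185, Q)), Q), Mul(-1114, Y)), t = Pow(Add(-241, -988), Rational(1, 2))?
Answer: Add(-123088389, Mul(-1114, I, Pow(1229, Rational(1, 2)))) ≈ Add(-1.2309e+8, Mul(-39054., I))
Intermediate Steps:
V = -125211 (V = Add(5, Mul(-1, Mul(Mul(-91, -8), 172))) = Add(5, Mul(-1, Mul(728, 172))) = Add(5, Mul(-1, 125216)) = Add(5, -125216) = -125211)
t = Mul(I, Pow(1229, Rational(1, 2))) (t = Pow(-1229, Rational(1, 2)) = Mul(I, Pow(1229, Rational(1, 2))) ≈ Mul(35.057, I))
Function('n')(Q, Y) = Add(Mul(-1114, Y), Mul(Q, Add(-83, Q), Add(185, Q))) (Function('n')(Q, Y) = Add(Mul(Mul(Add(-83, Q), Add(185, Q)), Q), Mul(-1114, Y)) = Add(Mul(Q, Add(-83, Q), Add(185, Q)), Mul(-1114, Y)) = Add(Mul(-1114, Y), Mul(Q, Add(-83, Q), Add(185, Q))))
Add(Function('n')(-545, t), Mul(-1, V)) = Add(Add(Pow(-545, 3), Mul(-15355, -545), Mul(-1114, Mul(I, Pow(1229, Rational(1, 2)))), Mul(102, Pow(-545, 2))), Mul(-1, -125211)) = Add(Add(-161878625, 8368475, Mul(-1114, I, Pow(1229, Rational(1, 2))), Mul(102, 297025)), 125211) = Add(Add(-161878625, 8368475, Mul(-1114, I, Pow(1229, Rational(1, 2))), 30296550), 125211) = Add(Add(-123213600, Mul(-1114, I, Pow(1229, Rational(1, 2)))), 125211) = Add(-123088389, Mul(-1114, I, Pow(1229, Rational(1, 2))))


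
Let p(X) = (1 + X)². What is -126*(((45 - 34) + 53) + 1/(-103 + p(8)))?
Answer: -88641/11 ≈ -8058.3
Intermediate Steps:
-126*(((45 - 34) + 53) + 1/(-103 + p(8))) = -126*(((45 - 34) + 53) + 1/(-103 + (1 + 8)²)) = -126*((11 + 53) + 1/(-103 + 9²)) = -126*(64 + 1/(-103 + 81)) = -126*(64 + 1/(-22)) = -126*(64 - 1/22) = -126*1407/22 = -88641/11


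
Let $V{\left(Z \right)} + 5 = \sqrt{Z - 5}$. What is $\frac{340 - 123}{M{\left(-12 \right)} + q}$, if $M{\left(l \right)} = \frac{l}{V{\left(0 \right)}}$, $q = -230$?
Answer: $- \frac{8835}{9283} - \frac{31 i \sqrt{5}}{18566} \approx -0.95174 - 0.0037336 i$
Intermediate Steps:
$V{\left(Z \right)} = -5 + \sqrt{-5 + Z}$ ($V{\left(Z \right)} = -5 + \sqrt{Z - 5} = -5 + \sqrt{-5 + Z}$)
$M{\left(l \right)} = \frac{l}{-5 + i \sqrt{5}}$ ($M{\left(l \right)} = \frac{l}{-5 + \sqrt{-5 + 0}} = \frac{l}{-5 + \sqrt{-5}} = \frac{l}{-5 + i \sqrt{5}}$)
$\frac{340 - 123}{M{\left(-12 \right)} + q} = \frac{340 - 123}{\left(\left(- \frac{1}{6}\right) \left(-12\right) - \frac{1}{30} i \left(-12\right) \sqrt{5}\right) - 230} = \frac{217}{\left(2 + \frac{2 i \sqrt{5}}{5}\right) - 230} = \frac{217}{-228 + \frac{2 i \sqrt{5}}{5}}$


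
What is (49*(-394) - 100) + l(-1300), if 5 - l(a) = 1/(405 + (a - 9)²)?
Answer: -33251102287/1713886 ≈ -19401.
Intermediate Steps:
l(a) = 5 - 1/(405 + (-9 + a)²) (l(a) = 5 - 1/(405 + (a - 9)²) = 5 - 1/(405 + (-9 + a)²))
(49*(-394) - 100) + l(-1300) = (49*(-394) - 100) + (2024 + 5*(-9 - 1300)²)/(405 + (-9 - 1300)²) = (-19306 - 100) + (2024 + 5*(-1309)²)/(405 + (-1309)²) = -19406 + (2024 + 5*1713481)/(405 + 1713481) = -19406 + (2024 + 8567405)/1713886 = -19406 + (1/1713886)*8569429 = -19406 + 8569429/1713886 = -33251102287/1713886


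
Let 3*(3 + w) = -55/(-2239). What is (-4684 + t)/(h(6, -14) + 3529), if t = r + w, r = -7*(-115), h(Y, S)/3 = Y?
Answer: -26075339/23825199 ≈ -1.0944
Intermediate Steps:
h(Y, S) = 3*Y
w = -20096/6717 (w = -3 + (-55/(-2239))/3 = -3 + (-55*(-1/2239))/3 = -3 + (⅓)*(55/2239) = -3 + 55/6717 = -20096/6717 ≈ -2.9918)
r = 805
t = 5387089/6717 (t = 805 - 20096/6717 = 5387089/6717 ≈ 802.01)
(-4684 + t)/(h(6, -14) + 3529) = (-4684 + 5387089/6717)/(3*6 + 3529) = -26075339/(6717*(18 + 3529)) = -26075339/6717/3547 = -26075339/6717*1/3547 = -26075339/23825199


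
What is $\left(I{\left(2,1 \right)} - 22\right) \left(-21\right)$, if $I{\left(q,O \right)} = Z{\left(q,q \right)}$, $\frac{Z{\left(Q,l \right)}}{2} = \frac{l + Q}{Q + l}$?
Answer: $420$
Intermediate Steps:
$Z{\left(Q,l \right)} = 2$ ($Z{\left(Q,l \right)} = 2 \frac{l + Q}{Q + l} = 2 \frac{Q + l}{Q + l} = 2 \cdot 1 = 2$)
$I{\left(q,O \right)} = 2$
$\left(I{\left(2,1 \right)} - 22\right) \left(-21\right) = \left(2 - 22\right) \left(-21\right) = \left(-20\right) \left(-21\right) = 420$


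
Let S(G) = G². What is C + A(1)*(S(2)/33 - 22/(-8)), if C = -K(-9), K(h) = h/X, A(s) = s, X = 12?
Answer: 239/66 ≈ 3.6212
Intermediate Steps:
K(h) = h/12
C = ¾ (C = -(-9)/12 = -1*(-¾) = ¾ ≈ 0.75000)
C + A(1)*(S(2)/33 - 22/(-8)) = ¾ + 1*(2²/33 - 22/(-8)) = ¾ + 1*(4*(1/33) - 22*(-⅛)) = ¾ + 1*(4/33 + 11/4) = ¾ + 1*(379/132) = ¾ + 379/132 = 239/66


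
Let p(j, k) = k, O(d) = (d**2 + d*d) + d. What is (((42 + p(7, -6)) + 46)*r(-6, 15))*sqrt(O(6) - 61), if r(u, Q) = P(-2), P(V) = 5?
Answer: 410*sqrt(17) ≈ 1690.5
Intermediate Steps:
O(d) = d + 2*d**2 (O(d) = (d**2 + d**2) + d = 2*d**2 + d = d + 2*d**2)
r(u, Q) = 5
(((42 + p(7, -6)) + 46)*r(-6, 15))*sqrt(O(6) - 61) = (((42 - 6) + 46)*5)*sqrt(6*(1 + 2*6) - 61) = ((36 + 46)*5)*sqrt(6*(1 + 12) - 61) = (82*5)*sqrt(6*13 - 61) = 410*sqrt(78 - 61) = 410*sqrt(17)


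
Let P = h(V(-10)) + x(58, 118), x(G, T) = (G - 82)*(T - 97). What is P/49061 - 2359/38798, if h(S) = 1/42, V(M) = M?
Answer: -1420525756/19986421119 ≈ -0.071074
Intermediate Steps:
x(G, T) = (-97 + T)*(-82 + G) (x(G, T) = (-82 + G)*(-97 + T) = (-97 + T)*(-82 + G))
h(S) = 1/42
P = -21167/42 (P = 1/42 + (7954 - 97*58 - 82*118 + 58*118) = 1/42 + (7954 - 5626 - 9676 + 6844) = 1/42 - 504 = -21167/42 ≈ -503.98)
P/49061 - 2359/38798 = -21167/42/49061 - 2359/38798 = -21167/42*1/49061 - 2359*1/38798 = -21167/2060562 - 2359/38798 = -1420525756/19986421119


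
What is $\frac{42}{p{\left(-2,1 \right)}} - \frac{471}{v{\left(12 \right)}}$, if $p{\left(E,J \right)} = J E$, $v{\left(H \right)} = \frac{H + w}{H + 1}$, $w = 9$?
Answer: $- \frac{2188}{7} \approx -312.57$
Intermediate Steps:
$v{\left(H \right)} = \frac{9 + H}{1 + H}$ ($v{\left(H \right)} = \frac{H + 9}{H + 1} = \frac{9 + H}{1 + H}$)
$p{\left(E,J \right)} = E J$
$\frac{42}{p{\left(-2,1 \right)}} - \frac{471}{v{\left(12 \right)}} = \frac{42}{\left(-2\right) 1} - \frac{471}{\frac{1}{1 + 12} \left(9 + 12\right)} = \frac{42}{-2} - \frac{471}{\frac{1}{13} \cdot 21} = 42 \left(- \frac{1}{2}\right) - \frac{471}{\frac{1}{13} \cdot 21} = -21 - \frac{471}{\frac{21}{13}} = -21 - \frac{2041}{7} = - \frac{2188}{7}$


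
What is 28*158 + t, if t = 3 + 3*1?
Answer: 4430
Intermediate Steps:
t = 6 (t = 3 + 3 = 6)
28*158 + t = 28*158 + 6 = 4424 + 6 = 4430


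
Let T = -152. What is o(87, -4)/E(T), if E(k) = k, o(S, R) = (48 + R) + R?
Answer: -5/19 ≈ -0.26316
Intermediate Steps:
o(S, R) = 48 + 2*R
o(87, -4)/E(T) = (48 + 2*(-4))/(-152) = (48 - 8)*(-1/152) = 40*(-1/152) = -5/19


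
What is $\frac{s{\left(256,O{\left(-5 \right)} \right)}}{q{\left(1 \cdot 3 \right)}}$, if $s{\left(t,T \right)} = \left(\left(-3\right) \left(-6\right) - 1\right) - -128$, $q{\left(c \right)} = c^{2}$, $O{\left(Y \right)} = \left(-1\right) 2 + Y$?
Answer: $\frac{145}{9} \approx 16.111$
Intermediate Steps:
$O{\left(Y \right)} = -2 + Y$
$s{\left(t,T \right)} = 145$ ($s{\left(t,T \right)} = \left(18 - 1\right) + 128 = 17 + 128 = 145$)
$\frac{s{\left(256,O{\left(-5 \right)} \right)}}{q{\left(1 \cdot 3 \right)}} = \frac{145}{\left(1 \cdot 3\right)^{2}} = \frac{145}{3^{2}} = \frac{145}{9}$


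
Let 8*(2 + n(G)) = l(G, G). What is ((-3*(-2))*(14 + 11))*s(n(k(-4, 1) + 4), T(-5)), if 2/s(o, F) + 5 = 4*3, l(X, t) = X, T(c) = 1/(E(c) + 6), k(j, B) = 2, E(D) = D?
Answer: 300/7 ≈ 42.857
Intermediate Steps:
T(c) = 1/(6 + c) (T(c) = 1/(c + 6) = 1/(6 + c))
n(G) = -2 + G/8
s(o, F) = 2/7 (s(o, F) = 2/(-5 + 4*3) = 2/(-5 + 12) = 2/7)
((-3*(-2))*(14 + 11))*s(n(k(-4, 1) + 4), T(-5)) = ((-3*(-2))*(14 + 11))*(2/7) = (6*25)*(2/7) = 150*(2/7) = 300/7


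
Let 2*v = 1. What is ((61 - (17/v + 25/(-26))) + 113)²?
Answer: 13432225/676 ≈ 19870.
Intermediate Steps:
v = ½ (v = (½)*1 = ½ ≈ 0.50000)
((61 - (17/v + 25/(-26))) + 113)² = ((61 - (17/(½) + 25/(-26))) + 113)² = ((61 - (17*2 + 25*(-1/26))) + 113)² = ((61 - (34 - 25/26)) + 113)² = ((61 - 1*859/26) + 113)² = ((61 - 859/26) + 113)² = (727/26 + 113)² = (3665/26)² = 13432225/676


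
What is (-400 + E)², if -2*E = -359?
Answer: 194481/4 ≈ 48620.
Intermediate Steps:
E = 359/2 (E = -½*(-359) = 359/2 ≈ 179.50)
(-400 + E)² = (-400 + 359/2)² = (-441/2)² = 194481/4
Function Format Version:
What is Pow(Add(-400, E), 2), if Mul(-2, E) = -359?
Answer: Rational(194481, 4) ≈ 48620.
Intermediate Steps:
E = Rational(359, 2) (E = Mul(Rational(-1, 2), -359) = Rational(359, 2) ≈ 179.50)
Pow(Add(-400, E), 2) = Pow(Add(-400, Rational(359, 2)), 2) = Pow(Rational(-441, 2), 2) = Rational(194481, 4)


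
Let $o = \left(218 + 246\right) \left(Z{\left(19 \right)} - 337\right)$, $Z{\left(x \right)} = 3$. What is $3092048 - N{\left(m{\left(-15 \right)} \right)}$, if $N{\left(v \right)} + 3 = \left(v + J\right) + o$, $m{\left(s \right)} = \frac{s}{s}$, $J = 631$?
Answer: $3246395$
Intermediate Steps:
$m{\left(s \right)} = 1$
$o = -154976$ ($o = \left(218 + 246\right) \left(3 - 337\right) = 464 \left(-334\right) = -154976$)
$N{\left(v \right)} = -154348 + v$ ($N{\left(v \right)} = -3 + \left(\left(v + 631\right) - 154976\right) = -3 + \left(\left(631 + v\right) - 154976\right) = -3 + \left(-154345 + v\right) = -154348 + v$)
$3092048 - N{\left(m{\left(-15 \right)} \right)} = 3092048 - \left(-154348 + 1\right) = 3092048 - -154347 = 3092048 + 154347 = 3246395$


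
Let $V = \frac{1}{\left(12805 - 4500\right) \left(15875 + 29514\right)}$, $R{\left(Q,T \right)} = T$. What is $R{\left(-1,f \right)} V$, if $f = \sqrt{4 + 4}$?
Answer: $\frac{2 \sqrt{2}}{376955645} \approx 7.5033 \cdot 10^{-9}$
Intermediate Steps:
$f = 2 \sqrt{2}$ ($f = \sqrt{8} = 2 \sqrt{2} \approx 2.8284$)
$V = \frac{1}{376955645}$ ($V = \frac{1}{8305 \cdot 45389} = \frac{1}{376955645} \approx 2.6528 \cdot 10^{-9}$)
$R{\left(-1,f \right)} V = 2 \sqrt{2} \cdot \frac{1}{376955645} = \frac{2 \sqrt{2}}{376955645}$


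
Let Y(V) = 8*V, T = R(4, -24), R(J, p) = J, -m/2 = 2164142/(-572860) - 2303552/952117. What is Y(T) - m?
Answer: 2673373363293/136357436155 ≈ 19.606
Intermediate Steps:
m = 1690064593667/136357436155 (m = -2*(2164142/(-572860) - 2303552/952117) = -2*(2164142*(-1/572860) - 2303552*1/952117) = -2*(-1082071/286430 - 2303552/952117) = -2*(-1690064593667/272714872310) = 1690064593667/136357436155 ≈ 12.394)
T = 4
Y(T) - m = 8*4 - 1*1690064593667/136357436155 = 32 - 1690064593667/136357436155 = 2673373363293/136357436155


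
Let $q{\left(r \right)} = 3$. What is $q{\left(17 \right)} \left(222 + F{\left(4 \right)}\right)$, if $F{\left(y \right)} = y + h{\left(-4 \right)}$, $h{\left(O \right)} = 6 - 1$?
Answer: $693$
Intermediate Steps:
$h{\left(O \right)} = 5$ ($h{\left(O \right)} = 6 - 1 = 5$)
$F{\left(y \right)} = 5 + y$ ($F{\left(y \right)} = y + 5 = 5 + y$)
$q{\left(17 \right)} \left(222 + F{\left(4 \right)}\right) = 3 \left(222 + \left(5 + 4\right)\right) = 3 \left(222 + 9\right) = 3 \cdot 231 = 693$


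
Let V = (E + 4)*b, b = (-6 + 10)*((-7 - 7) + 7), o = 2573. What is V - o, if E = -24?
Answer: -2013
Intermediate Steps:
b = -28 (b = 4*(-14 + 7) = 4*(-7) = -28)
V = 560 (V = (-24 + 4)*(-28) = -20*(-28) = 560)
V - o = 560 - 1*2573 = 560 - 2573 = -2013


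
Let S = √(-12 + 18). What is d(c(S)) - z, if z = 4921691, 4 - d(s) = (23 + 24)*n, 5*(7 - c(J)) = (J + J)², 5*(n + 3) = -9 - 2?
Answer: -24607213/5 ≈ -4.9214e+6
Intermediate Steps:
n = -26/5 (n = -3 + (-9 - 2)/5 = -3 + (⅕)*(-11) = -3 - 11/5 = -26/5 ≈ -5.2000)
S = √6 ≈ 2.4495
c(J) = 7 - 4*J²/5 (c(J) = 7 - (J + J)²/5 = 7 - 4*J²/5)
d(s) = 1242/5 (d(s) = 4 - (23 + 24)*(-26)/5 = 4 - 47*(-26)/5 = 4 - 1*(-1222/5) = 4 + 1222/5 = 1242/5)
d(c(S)) - z = 1242/5 - 1*4921691 = 1242/5 - 4921691 = -24607213/5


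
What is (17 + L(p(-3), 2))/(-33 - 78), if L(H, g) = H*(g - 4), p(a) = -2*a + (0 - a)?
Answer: 1/111 ≈ 0.0090090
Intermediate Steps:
p(a) = -3*a (p(a) = -2*a - a = -3*a)
L(H, g) = H*(-4 + g)
(17 + L(p(-3), 2))/(-33 - 78) = (17 + (-3*(-3))*(-4 + 2))/(-33 - 78) = (17 + 9*(-2))/(-111) = (17 - 18)*(-1/111) = -1*(-1/111) = 1/111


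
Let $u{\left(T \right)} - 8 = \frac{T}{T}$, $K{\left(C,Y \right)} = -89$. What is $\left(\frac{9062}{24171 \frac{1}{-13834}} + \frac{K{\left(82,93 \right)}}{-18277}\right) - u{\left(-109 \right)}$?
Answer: $- \frac{327892328600}{63110481} \approx -5195.5$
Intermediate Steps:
$u{\left(T \right)} = 9$ ($u{\left(T \right)} = 8 + \frac{T}{T} = 8 + 1 = 9$)
$\left(\frac{9062}{24171 \frac{1}{-13834}} + \frac{K{\left(82,93 \right)}}{-18277}\right) - u{\left(-109 \right)} = \left(\frac{9062}{24171 \frac{1}{-13834}} - \frac{89}{-18277}\right) - 9 = \left(\frac{9062}{24171 \left(- \frac{1}{13834}\right)} - - \frac{89}{18277}\right) - 9 = \left(\frac{9062}{- \frac{24171}{13834}} + \frac{89}{18277}\right) - 9 = \left(9062 \left(- \frac{13834}{24171}\right) + \frac{89}{18277}\right) - 9 = \left(- \frac{125363708}{24171} + \frac{89}{18277}\right) - 9 = - \frac{327324334271}{63110481} - 9 = - \frac{327892328600}{63110481}$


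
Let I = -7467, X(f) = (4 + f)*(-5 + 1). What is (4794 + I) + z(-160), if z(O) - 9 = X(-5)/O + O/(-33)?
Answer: -3510113/1320 ≈ -2659.2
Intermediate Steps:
X(f) = -16 - 4*f (X(f) = (4 + f)*(-4) = -16 - 4*f)
z(O) = 9 + 4/O - O/33 (z(O) = 9 + ((-16 - 4*(-5))/O + O/(-33)) = 9 + ((-16 + 20)/O + O*(-1/33)) = 9 + (4/O - O/33) = 9 + 4/O - O/33)
(4794 + I) + z(-160) = (4794 - 7467) + (9 + 4/(-160) - 1/33*(-160)) = -2673 + (9 + 4*(-1/160) + 160/33) = -2673 + (9 - 1/40 + 160/33) = -2673 + 18247/1320 = -3510113/1320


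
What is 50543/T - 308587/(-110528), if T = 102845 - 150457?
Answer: 2276506885/1315614784 ≈ 1.7304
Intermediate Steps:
T = -47612
50543/T - 308587/(-110528) = 50543/(-47612) - 308587/(-110528) = 50543*(-1/47612) - 308587*(-1/110528) = -50543/47612 + 308587/110528 = 2276506885/1315614784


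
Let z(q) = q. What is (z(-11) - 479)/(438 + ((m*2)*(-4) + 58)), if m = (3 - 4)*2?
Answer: -245/256 ≈ -0.95703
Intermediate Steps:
m = -2 (m = -1*2 = -2)
(z(-11) - 479)/(438 + ((m*2)*(-4) + 58)) = (-11 - 479)/(438 + (-2*2*(-4) + 58)) = -490/(438 + (-4*(-4) + 58)) = -490/(438 + (16 + 58)) = -490/(438 + 74) = -490/512 = -490*1/512 = -245/256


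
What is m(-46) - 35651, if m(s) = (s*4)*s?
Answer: -27187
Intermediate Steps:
m(s) = 4*s² (m(s) = (4*s)*s = 4*s²)
m(-46) - 35651 = 4*(-46)² - 35651 = 4*2116 - 35651 = 8464 - 35651 = -27187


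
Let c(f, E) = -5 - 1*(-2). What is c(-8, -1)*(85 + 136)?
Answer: -663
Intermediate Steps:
c(f, E) = -3 (c(f, E) = -5 + 2 = -3)
c(-8, -1)*(85 + 136) = -3*(85 + 136) = -3*221 = -663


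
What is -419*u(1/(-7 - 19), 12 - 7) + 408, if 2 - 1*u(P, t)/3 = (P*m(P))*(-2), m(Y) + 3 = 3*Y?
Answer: -813645/338 ≈ -2407.2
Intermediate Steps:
m(Y) = -3 + 3*Y
u(P, t) = 6 + 6*P*(-3 + 3*P) (u(P, t) = 6 - 3*P*(-3 + 3*P)*(-2) = 6 - (-6)*P*(-3 + 3*P) = 6 + 6*P*(-3 + 3*P))
-419*u(1/(-7 - 19), 12 - 7) + 408 = -419*(6 + 18*(-1 + 1/(-7 - 19))/(-7 - 19)) + 408 = -419*(6 + 18*(-1 + 1/(-26))/(-26)) + 408 = -419*(6 + 18*(-1/26)*(-1 - 1/26)) + 408 = -419*(6 + 18*(-1/26)*(-27/26)) + 408 = -419*(6 + 243/338) + 408 = -419*2271/338 + 408 = -951549/338 + 408 = -813645/338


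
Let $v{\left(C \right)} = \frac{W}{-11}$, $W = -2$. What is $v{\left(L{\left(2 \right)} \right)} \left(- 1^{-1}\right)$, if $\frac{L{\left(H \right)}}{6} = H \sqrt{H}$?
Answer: $- \frac{2}{11} \approx -0.18182$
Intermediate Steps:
$L{\left(H \right)} = 6 H^{\frac{3}{2}}$ ($L{\left(H \right)} = 6 H \sqrt{H} = 6 H^{\frac{3}{2}}$)
$v{\left(C \right)} = \frac{2}{11}$ ($v{\left(C \right)} = - \frac{2}{-11} = \left(-2\right) \left(- \frac{1}{11}\right) = \frac{2}{11}$)
$v{\left(L{\left(2 \right)} \right)} \left(- 1^{-1}\right) = \frac{2 \left(- 1^{-1}\right)}{11} = \frac{2 \left(\left(-1\right) 1\right)}{11} = \frac{2}{11} \left(-1\right) = - \frac{2}{11}$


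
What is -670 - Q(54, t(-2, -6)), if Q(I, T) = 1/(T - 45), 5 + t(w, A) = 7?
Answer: -28809/43 ≈ -669.98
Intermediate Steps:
t(w, A) = 2 (t(w, A) = -5 + 7 = 2)
Q(I, T) = 1/(-45 + T)
-670 - Q(54, t(-2, -6)) = -670 - 1/(-45 + 2) = -670 - 1/(-43) = -670 - 1*(-1/43) = -670 + 1/43 = -28809/43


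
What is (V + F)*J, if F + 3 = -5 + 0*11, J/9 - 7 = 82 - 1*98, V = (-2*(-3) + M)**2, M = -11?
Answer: -1377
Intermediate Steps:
V = 25 (V = (-2*(-3) - 11)**2 = (6 - 11)**2 = (-5)**2 = 25)
J = -81 (J = 63 + 9*(82 - 1*98) = 63 + 9*(82 - 98) = 63 + 9*(-16) = 63 - 144 = -81)
F = -8 (F = -3 + (-5 + 0*11) = -3 + (-5 + 0) = -3 - 5 = -8)
(V + F)*J = (25 - 8)*(-81) = 17*(-81) = -1377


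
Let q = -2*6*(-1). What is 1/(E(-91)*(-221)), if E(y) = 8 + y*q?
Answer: 1/239564 ≈ 4.1742e-6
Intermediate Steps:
q = 12 (q = -12*(-1) = 12)
E(y) = 8 + 12*y (E(y) = 8 + y*12 = 8 + 12*y)
1/(E(-91)*(-221)) = 1/((8 + 12*(-91))*(-221)) = 1/((8 - 1092)*(-221)) = 1/(-1084*(-221)) = 1/239564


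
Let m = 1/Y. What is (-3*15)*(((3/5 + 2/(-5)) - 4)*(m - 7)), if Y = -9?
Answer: -1216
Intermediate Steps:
m = -⅑ (m = 1/(-9) = -⅑ ≈ -0.11111)
(-3*15)*(((3/5 + 2/(-5)) - 4)*(m - 7)) = (-3*15)*(((3/5 + 2/(-5)) - 4)*(-⅑ - 7)) = -45*((3*(⅕) + 2*(-⅕)) - 4)*(-64)/9 = -45*((⅗ - ⅖) - 4)*(-64)/9 = -45*(⅕ - 4)*(-64)/9 = -(-171)*(-64)/9 = -45*1216/45 = -1216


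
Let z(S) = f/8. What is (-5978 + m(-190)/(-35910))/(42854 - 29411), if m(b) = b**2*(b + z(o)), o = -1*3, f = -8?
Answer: -1093552/2540727 ≈ -0.43041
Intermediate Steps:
o = -3
z(S) = -1 (z(S) = -8/8 = -8*1/8 = -1)
m(b) = b**2*(-1 + b) (m(b) = b**2*(b - 1) = b**2*(-1 + b))
(-5978 + m(-190)/(-35910))/(42854 - 29411) = (-5978 + ((-190)**2*(-1 - 190))/(-35910))/(42854 - 29411) = (-5978 + (36100*(-191))*(-1/35910))/13443 = (-5978 - 6895100*(-1/35910))*(1/13443) = (-5978 + 36290/189)*(1/13443) = -1093552/189*1/13443 = -1093552/2540727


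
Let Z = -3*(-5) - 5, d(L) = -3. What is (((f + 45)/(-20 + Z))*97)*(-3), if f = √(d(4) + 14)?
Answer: 2619/2 + 291*√11/10 ≈ 1406.0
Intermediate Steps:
Z = 10 (Z = 15 - 5 = 10)
f = √11 (f = √(-3 + 14) = √11 ≈ 3.3166)
(((f + 45)/(-20 + Z))*97)*(-3) = (((√11 + 45)/(-20 + 10))*97)*(-3) = (((45 + √11)/(-10))*97)*(-3) = (((45 + √11)*(-⅒))*97)*(-3) = ((-9/2 - √11/10)*97)*(-3) = (-873/2 - 97*√11/10)*(-3) = 2619/2 + 291*√11/10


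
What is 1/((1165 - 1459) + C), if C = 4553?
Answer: 1/4259 ≈ 0.00023480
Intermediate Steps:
1/((1165 - 1459) + C) = 1/((1165 - 1459) + 4553) = 1/(-294 + 4553) = 1/4259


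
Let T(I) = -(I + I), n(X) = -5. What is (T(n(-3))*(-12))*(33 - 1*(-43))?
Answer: -9120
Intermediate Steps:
T(I) = -2*I
(T(n(-3))*(-12))*(33 - 1*(-43)) = (-2*(-5)*(-12))*(33 - 1*(-43)) = (10*(-12))*(33 + 43) = -120*76 = -9120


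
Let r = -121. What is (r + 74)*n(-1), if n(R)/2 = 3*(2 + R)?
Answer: -282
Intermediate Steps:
n(R) = 12 + 6*R (n(R) = 2*(3*(2 + R)) = 2*(6 + 3*R) = 12 + 6*R)
(r + 74)*n(-1) = (-121 + 74)*(12 + 6*(-1)) = -47*(12 - 6) = -47*6 = -282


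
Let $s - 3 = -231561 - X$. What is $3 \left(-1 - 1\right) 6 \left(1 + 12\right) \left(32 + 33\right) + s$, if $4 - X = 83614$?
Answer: $-178368$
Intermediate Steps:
$X = -83610$ ($X = 4 - 83614 = -83610$)
$s = -147948$ ($s = 3 - 147951 = -147948$)
$3 \left(-1 - 1\right) 6 \left(1 + 12\right) \left(32 + 33\right) + s = 3 \left(-1 - 1\right) 6 \left(1 + 12\right) \left(32 + 33\right) - 147948 = 3 \left(\left(-2\right) 6\right) 13 \cdot 65 - 147948 = 3 \left(-12\right) 845 - 147948 = \left(-36\right) 845 - 147948 = -30420 - 147948 = -178368$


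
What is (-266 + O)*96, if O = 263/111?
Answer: -936416/37 ≈ -25309.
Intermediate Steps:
O = 263/111 (O = 263*(1/111) = 263/111 ≈ 2.3694)
(-266 + O)*96 = (-266 + 263/111)*96 = -29263/111*96 = -936416/37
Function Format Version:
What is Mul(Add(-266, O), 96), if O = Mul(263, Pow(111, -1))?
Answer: Rational(-936416, 37) ≈ -25309.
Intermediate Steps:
O = Rational(263, 111) (O = Mul(263, Rational(1, 111)) = Rational(263, 111) ≈ 2.3694)
Mul(Add(-266, O), 96) = Mul(Add(-266, Rational(263, 111)), 96) = Mul(Rational(-29263, 111), 96) = Rational(-936416, 37)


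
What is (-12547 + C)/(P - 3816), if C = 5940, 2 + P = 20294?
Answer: -6607/16476 ≈ -0.40101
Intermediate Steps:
P = 20292 (P = -2 + 20294 = 20292)
(-12547 + C)/(P - 3816) = (-12547 + 5940)/(20292 - 3816) = -6607/16476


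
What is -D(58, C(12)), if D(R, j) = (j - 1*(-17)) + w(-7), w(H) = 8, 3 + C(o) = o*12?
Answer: -166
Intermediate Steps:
C(o) = -3 + 12*o (C(o) = -3 + o*12 = -3 + 12*o)
D(R, j) = 25 + j (D(R, j) = (j - 1*(-17)) + 8 = (j + 17) + 8 = (17 + j) + 8 = 25 + j)
-D(58, C(12)) = -(25 + (-3 + 12*12)) = -(25 + (-3 + 144)) = -(25 + 141) = -1*166 = -166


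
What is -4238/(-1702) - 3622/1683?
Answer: 483955/1432233 ≈ 0.33790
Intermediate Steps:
-4238/(-1702) - 3622/1683 = -4238*(-1/1702) - 3622*1/1683 = 2119/851 - 3622/1683 = 483955/1432233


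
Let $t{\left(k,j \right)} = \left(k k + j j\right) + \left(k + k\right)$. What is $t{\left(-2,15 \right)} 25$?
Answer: $5625$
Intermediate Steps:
$t{\left(k,j \right)} = j^{2} + k^{2} + 2 k$ ($t{\left(k,j \right)} = \left(k^{2} + j^{2}\right) + 2 k = \left(j^{2} + k^{2}\right) + 2 k = j^{2} + k^{2} + 2 k$)
$t{\left(-2,15 \right)} 25 = \left(15^{2} + \left(-2\right)^{2} + 2 \left(-2\right)\right) 25 = \left(225 + 4 - 4\right) 25 = 225 \cdot 25 = 5625$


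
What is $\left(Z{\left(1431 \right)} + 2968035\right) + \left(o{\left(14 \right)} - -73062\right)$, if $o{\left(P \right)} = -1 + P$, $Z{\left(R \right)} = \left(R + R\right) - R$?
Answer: $3042541$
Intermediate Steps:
$Z{\left(R \right)} = R$ ($Z{\left(R \right)} = 2 R - R = R$)
$\left(Z{\left(1431 \right)} + 2968035\right) + \left(o{\left(14 \right)} - -73062\right) = \left(1431 + 2968035\right) + \left(\left(-1 + 14\right) - -73062\right) = 2969466 + \left(13 + 73062\right) = 2969466 + 73075 = 3042541$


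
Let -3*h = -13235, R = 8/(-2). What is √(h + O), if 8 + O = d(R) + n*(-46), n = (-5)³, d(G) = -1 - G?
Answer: √91410/3 ≈ 100.78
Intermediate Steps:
R = -4 (R = 8*(-½) = -4)
h = 13235/3 (h = -⅓*(-13235) = 13235/3 ≈ 4411.7)
n = -125
O = 5745 (O = -8 + ((-1 - 1*(-4)) - 125*(-46)) = -8 + ((-1 + 4) + 5750) = -8 + (3 + 5750) = -8 + 5753 = 5745)
√(h + O) = √(13235/3 + 5745) = √(30470/3) = √91410/3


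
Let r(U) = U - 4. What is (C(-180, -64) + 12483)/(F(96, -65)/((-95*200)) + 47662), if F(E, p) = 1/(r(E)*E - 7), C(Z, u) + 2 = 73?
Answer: 2104991950000/7991725849999 ≈ 0.26340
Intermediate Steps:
C(Z, u) = 71 (C(Z, u) = -2 + 73 = 71)
r(U) = -4 + U
F(E, p) = 1/(-7 + E*(-4 + E)) (F(E, p) = 1/((-4 + E)*E - 7) = 1/(E*(-4 + E) - 7) = 1/(-7 + E*(-4 + E)))
(C(-180, -64) + 12483)/(F(96, -65)/((-95*200)) + 47662) = (71 + 12483)/(1/((-7 + 96*(-4 + 96))*((-95*200))) + 47662) = 12554/(1/((-7 + 96*92)*(-19000)) + 47662) = 12554/(-1/19000/(-7 + 8832) + 47662) = 12554/(-1/19000/8825 + 47662) = 12554/((1/8825)*(-1/19000) + 47662) = 12554/(-1/167675000 + 47662) = 12554/(7991725849999/167675000) = 12554*(167675000/7991725849999) = 2104991950000/7991725849999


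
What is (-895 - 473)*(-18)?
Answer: 24624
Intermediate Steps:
(-895 - 473)*(-18) = -1368*(-18) = 24624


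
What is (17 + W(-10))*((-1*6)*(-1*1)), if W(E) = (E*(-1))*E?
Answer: -498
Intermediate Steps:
W(E) = -E² (W(E) = (-E)*E = -E²)
(17 + W(-10))*((-1*6)*(-1*1)) = (17 - 1*(-10)²)*((-1*6)*(-1*1)) = (17 - 1*100)*(-6*(-1)) = (17 - 100)*6 = -83*6 = -498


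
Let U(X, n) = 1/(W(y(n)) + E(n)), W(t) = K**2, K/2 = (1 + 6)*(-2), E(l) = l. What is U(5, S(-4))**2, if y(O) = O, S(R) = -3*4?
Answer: 1/595984 ≈ 1.6779e-6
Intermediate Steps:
S(R) = -12
K = -28 (K = 2*((1 + 6)*(-2)) = 2*(7*(-2)) = 2*(-14) = -28)
W(t) = 784 (W(t) = (-28)**2 = 784)
U(X, n) = 1/(784 + n)
U(5, S(-4))**2 = (1/(784 - 12))**2 = (1/772)**2 = 1/595984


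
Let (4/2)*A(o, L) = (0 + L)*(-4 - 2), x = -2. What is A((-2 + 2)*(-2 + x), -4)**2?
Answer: 144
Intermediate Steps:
A(o, L) = -3*L (A(o, L) = ((0 + L)*(-4 - 2))/2 = (L*(-6))/2 = (-6*L)/2 = -3*L)
A((-2 + 2)*(-2 + x), -4)**2 = (-3*(-4))**2 = 12**2 = 144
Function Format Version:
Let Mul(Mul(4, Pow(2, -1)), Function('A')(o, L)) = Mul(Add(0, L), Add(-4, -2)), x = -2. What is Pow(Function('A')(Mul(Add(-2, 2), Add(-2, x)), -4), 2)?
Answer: 144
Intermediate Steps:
Function('A')(o, L) = Mul(-3, L) (Function('A')(o, L) = Mul(Rational(1, 2), Mul(Add(0, L), Add(-4, -2))) = Mul(Rational(1, 2), Mul(L, -6)) = Mul(Rational(1, 2), Mul(-6, L)) = Mul(-3, L))
Pow(Function('A')(Mul(Add(-2, 2), Add(-2, x)), -4), 2) = Pow(Mul(-3, -4), 2) = Pow(12, 2) = 144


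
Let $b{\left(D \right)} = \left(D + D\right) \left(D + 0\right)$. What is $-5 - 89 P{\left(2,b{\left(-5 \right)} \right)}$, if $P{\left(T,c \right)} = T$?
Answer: $-183$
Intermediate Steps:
$b{\left(D \right)} = 2 D^{2}$ ($b{\left(D \right)} = 2 D D = 2 D^{2}$)
$-5 - 89 P{\left(2,b{\left(-5 \right)} \right)} = -5 - 178 = -183$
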